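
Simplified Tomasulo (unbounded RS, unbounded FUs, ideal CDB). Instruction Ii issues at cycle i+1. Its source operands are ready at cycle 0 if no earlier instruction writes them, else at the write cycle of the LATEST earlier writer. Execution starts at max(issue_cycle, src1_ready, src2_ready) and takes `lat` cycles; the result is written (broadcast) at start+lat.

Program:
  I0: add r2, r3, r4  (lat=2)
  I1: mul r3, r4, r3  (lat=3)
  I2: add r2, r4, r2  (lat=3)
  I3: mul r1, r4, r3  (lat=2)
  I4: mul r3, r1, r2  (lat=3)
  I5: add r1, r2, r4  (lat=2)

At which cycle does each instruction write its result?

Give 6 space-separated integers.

Answer: 3 5 6 7 10 8

Derivation:
I0 add r2: issue@1 deps=(None,None) exec_start@1 write@3
I1 mul r3: issue@2 deps=(None,None) exec_start@2 write@5
I2 add r2: issue@3 deps=(None,0) exec_start@3 write@6
I3 mul r1: issue@4 deps=(None,1) exec_start@5 write@7
I4 mul r3: issue@5 deps=(3,2) exec_start@7 write@10
I5 add r1: issue@6 deps=(2,None) exec_start@6 write@8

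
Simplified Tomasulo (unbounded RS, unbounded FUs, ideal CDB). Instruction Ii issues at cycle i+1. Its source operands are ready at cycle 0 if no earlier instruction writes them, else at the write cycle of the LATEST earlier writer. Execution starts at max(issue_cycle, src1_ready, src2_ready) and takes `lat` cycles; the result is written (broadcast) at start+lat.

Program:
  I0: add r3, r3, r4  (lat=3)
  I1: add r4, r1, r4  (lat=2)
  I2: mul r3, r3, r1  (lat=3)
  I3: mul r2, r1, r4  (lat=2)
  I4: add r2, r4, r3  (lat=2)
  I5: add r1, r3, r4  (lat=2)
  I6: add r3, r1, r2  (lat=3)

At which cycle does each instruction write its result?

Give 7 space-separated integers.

I0 add r3: issue@1 deps=(None,None) exec_start@1 write@4
I1 add r4: issue@2 deps=(None,None) exec_start@2 write@4
I2 mul r3: issue@3 deps=(0,None) exec_start@4 write@7
I3 mul r2: issue@4 deps=(None,1) exec_start@4 write@6
I4 add r2: issue@5 deps=(1,2) exec_start@7 write@9
I5 add r1: issue@6 deps=(2,1) exec_start@7 write@9
I6 add r3: issue@7 deps=(5,4) exec_start@9 write@12

Answer: 4 4 7 6 9 9 12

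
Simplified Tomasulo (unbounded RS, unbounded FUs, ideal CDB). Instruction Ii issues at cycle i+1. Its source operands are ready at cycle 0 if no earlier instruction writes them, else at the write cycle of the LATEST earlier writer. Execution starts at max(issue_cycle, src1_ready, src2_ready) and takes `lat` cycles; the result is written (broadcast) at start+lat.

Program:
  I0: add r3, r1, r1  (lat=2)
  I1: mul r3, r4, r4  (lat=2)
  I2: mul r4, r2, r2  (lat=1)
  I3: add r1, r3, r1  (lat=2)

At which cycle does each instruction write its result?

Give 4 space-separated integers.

I0 add r3: issue@1 deps=(None,None) exec_start@1 write@3
I1 mul r3: issue@2 deps=(None,None) exec_start@2 write@4
I2 mul r4: issue@3 deps=(None,None) exec_start@3 write@4
I3 add r1: issue@4 deps=(1,None) exec_start@4 write@6

Answer: 3 4 4 6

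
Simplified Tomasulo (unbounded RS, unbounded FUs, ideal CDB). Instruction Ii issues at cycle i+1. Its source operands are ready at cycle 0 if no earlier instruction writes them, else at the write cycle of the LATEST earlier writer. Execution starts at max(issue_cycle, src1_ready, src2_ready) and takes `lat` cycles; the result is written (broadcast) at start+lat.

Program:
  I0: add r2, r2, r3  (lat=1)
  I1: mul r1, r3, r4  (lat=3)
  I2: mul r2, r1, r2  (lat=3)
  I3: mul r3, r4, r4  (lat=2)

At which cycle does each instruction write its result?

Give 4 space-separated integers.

Answer: 2 5 8 6

Derivation:
I0 add r2: issue@1 deps=(None,None) exec_start@1 write@2
I1 mul r1: issue@2 deps=(None,None) exec_start@2 write@5
I2 mul r2: issue@3 deps=(1,0) exec_start@5 write@8
I3 mul r3: issue@4 deps=(None,None) exec_start@4 write@6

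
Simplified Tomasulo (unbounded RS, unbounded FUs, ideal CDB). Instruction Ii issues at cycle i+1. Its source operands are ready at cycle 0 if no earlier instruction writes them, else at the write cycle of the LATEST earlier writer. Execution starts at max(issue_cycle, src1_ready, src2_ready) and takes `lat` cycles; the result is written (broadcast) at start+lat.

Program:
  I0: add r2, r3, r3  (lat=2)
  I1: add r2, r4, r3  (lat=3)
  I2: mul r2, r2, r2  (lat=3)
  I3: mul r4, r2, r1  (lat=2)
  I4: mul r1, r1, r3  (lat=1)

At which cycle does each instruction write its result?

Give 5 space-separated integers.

Answer: 3 5 8 10 6

Derivation:
I0 add r2: issue@1 deps=(None,None) exec_start@1 write@3
I1 add r2: issue@2 deps=(None,None) exec_start@2 write@5
I2 mul r2: issue@3 deps=(1,1) exec_start@5 write@8
I3 mul r4: issue@4 deps=(2,None) exec_start@8 write@10
I4 mul r1: issue@5 deps=(None,None) exec_start@5 write@6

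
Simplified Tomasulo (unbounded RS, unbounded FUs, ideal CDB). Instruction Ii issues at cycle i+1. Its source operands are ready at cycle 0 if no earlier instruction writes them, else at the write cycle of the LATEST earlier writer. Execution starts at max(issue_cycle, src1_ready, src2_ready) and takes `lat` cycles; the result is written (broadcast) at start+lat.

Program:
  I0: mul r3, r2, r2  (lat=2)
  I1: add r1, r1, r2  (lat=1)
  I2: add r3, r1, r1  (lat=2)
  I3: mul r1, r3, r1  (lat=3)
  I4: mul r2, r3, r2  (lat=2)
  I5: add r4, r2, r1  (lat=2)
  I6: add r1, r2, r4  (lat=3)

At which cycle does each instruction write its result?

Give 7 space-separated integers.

I0 mul r3: issue@1 deps=(None,None) exec_start@1 write@3
I1 add r1: issue@2 deps=(None,None) exec_start@2 write@3
I2 add r3: issue@3 deps=(1,1) exec_start@3 write@5
I3 mul r1: issue@4 deps=(2,1) exec_start@5 write@8
I4 mul r2: issue@5 deps=(2,None) exec_start@5 write@7
I5 add r4: issue@6 deps=(4,3) exec_start@8 write@10
I6 add r1: issue@7 deps=(4,5) exec_start@10 write@13

Answer: 3 3 5 8 7 10 13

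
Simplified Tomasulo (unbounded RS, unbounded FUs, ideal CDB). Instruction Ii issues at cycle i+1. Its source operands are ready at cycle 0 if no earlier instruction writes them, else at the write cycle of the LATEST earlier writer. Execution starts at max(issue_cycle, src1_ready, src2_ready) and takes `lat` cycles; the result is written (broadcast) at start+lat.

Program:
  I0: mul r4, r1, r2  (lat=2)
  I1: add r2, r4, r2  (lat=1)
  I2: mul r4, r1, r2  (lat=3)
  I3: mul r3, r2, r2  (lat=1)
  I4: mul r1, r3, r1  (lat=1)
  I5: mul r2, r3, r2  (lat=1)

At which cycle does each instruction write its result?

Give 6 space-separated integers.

I0 mul r4: issue@1 deps=(None,None) exec_start@1 write@3
I1 add r2: issue@2 deps=(0,None) exec_start@3 write@4
I2 mul r4: issue@3 deps=(None,1) exec_start@4 write@7
I3 mul r3: issue@4 deps=(1,1) exec_start@4 write@5
I4 mul r1: issue@5 deps=(3,None) exec_start@5 write@6
I5 mul r2: issue@6 deps=(3,1) exec_start@6 write@7

Answer: 3 4 7 5 6 7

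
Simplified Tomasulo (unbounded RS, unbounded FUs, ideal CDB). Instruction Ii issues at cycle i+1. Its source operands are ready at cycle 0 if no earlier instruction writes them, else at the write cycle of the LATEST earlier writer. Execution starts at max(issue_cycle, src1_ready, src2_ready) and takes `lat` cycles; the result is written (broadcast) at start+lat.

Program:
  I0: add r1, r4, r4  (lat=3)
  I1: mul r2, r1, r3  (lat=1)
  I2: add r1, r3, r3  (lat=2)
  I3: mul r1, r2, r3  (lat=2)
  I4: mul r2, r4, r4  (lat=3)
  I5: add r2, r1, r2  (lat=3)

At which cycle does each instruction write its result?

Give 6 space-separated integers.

Answer: 4 5 5 7 8 11

Derivation:
I0 add r1: issue@1 deps=(None,None) exec_start@1 write@4
I1 mul r2: issue@2 deps=(0,None) exec_start@4 write@5
I2 add r1: issue@3 deps=(None,None) exec_start@3 write@5
I3 mul r1: issue@4 deps=(1,None) exec_start@5 write@7
I4 mul r2: issue@5 deps=(None,None) exec_start@5 write@8
I5 add r2: issue@6 deps=(3,4) exec_start@8 write@11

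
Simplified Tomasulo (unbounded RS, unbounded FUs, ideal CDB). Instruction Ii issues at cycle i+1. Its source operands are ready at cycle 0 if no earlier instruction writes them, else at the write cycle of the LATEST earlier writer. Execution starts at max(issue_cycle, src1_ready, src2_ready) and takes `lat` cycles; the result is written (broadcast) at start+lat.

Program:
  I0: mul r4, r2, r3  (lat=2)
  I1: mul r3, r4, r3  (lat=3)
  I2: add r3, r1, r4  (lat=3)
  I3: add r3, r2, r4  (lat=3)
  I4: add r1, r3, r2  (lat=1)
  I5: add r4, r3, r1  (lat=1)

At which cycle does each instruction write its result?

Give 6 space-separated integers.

I0 mul r4: issue@1 deps=(None,None) exec_start@1 write@3
I1 mul r3: issue@2 deps=(0,None) exec_start@3 write@6
I2 add r3: issue@3 deps=(None,0) exec_start@3 write@6
I3 add r3: issue@4 deps=(None,0) exec_start@4 write@7
I4 add r1: issue@5 deps=(3,None) exec_start@7 write@8
I5 add r4: issue@6 deps=(3,4) exec_start@8 write@9

Answer: 3 6 6 7 8 9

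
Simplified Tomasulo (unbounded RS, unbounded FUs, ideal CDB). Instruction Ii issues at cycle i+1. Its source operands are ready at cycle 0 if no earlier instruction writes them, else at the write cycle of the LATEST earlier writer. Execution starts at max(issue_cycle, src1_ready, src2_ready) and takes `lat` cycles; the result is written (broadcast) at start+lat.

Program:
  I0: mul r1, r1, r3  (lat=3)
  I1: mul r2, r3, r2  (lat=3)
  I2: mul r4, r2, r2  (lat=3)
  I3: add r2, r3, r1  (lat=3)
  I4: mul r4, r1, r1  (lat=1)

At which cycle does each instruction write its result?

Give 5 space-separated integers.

I0 mul r1: issue@1 deps=(None,None) exec_start@1 write@4
I1 mul r2: issue@2 deps=(None,None) exec_start@2 write@5
I2 mul r4: issue@3 deps=(1,1) exec_start@5 write@8
I3 add r2: issue@4 deps=(None,0) exec_start@4 write@7
I4 mul r4: issue@5 deps=(0,0) exec_start@5 write@6

Answer: 4 5 8 7 6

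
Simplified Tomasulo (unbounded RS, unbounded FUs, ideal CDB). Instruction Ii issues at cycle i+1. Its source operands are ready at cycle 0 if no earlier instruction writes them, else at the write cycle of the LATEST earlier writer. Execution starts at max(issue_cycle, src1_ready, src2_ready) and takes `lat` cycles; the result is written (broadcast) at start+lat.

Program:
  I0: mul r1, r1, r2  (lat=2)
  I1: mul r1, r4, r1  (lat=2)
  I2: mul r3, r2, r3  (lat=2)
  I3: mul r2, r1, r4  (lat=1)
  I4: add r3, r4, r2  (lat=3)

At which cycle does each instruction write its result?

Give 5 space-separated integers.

I0 mul r1: issue@1 deps=(None,None) exec_start@1 write@3
I1 mul r1: issue@2 deps=(None,0) exec_start@3 write@5
I2 mul r3: issue@3 deps=(None,None) exec_start@3 write@5
I3 mul r2: issue@4 deps=(1,None) exec_start@5 write@6
I4 add r3: issue@5 deps=(None,3) exec_start@6 write@9

Answer: 3 5 5 6 9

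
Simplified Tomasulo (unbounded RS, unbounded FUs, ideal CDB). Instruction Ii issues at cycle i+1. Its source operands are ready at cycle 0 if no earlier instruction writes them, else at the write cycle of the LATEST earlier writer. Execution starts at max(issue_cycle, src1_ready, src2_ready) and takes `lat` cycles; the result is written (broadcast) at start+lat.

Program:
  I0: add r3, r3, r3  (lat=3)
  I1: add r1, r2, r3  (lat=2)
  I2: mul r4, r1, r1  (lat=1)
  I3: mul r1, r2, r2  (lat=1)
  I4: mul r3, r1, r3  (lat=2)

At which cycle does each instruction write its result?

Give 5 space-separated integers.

Answer: 4 6 7 5 7

Derivation:
I0 add r3: issue@1 deps=(None,None) exec_start@1 write@4
I1 add r1: issue@2 deps=(None,0) exec_start@4 write@6
I2 mul r4: issue@3 deps=(1,1) exec_start@6 write@7
I3 mul r1: issue@4 deps=(None,None) exec_start@4 write@5
I4 mul r3: issue@5 deps=(3,0) exec_start@5 write@7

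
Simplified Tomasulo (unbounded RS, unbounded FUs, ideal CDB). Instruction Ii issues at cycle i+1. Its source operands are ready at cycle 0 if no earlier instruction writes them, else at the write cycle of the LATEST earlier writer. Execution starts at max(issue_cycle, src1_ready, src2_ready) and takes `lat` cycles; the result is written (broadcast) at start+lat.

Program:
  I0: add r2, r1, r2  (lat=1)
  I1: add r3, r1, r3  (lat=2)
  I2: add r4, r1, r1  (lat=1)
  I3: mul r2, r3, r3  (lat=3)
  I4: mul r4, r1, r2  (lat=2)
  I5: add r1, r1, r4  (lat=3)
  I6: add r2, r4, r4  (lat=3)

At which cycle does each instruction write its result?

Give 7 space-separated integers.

I0 add r2: issue@1 deps=(None,None) exec_start@1 write@2
I1 add r3: issue@2 deps=(None,None) exec_start@2 write@4
I2 add r4: issue@3 deps=(None,None) exec_start@3 write@4
I3 mul r2: issue@4 deps=(1,1) exec_start@4 write@7
I4 mul r4: issue@5 deps=(None,3) exec_start@7 write@9
I5 add r1: issue@6 deps=(None,4) exec_start@9 write@12
I6 add r2: issue@7 deps=(4,4) exec_start@9 write@12

Answer: 2 4 4 7 9 12 12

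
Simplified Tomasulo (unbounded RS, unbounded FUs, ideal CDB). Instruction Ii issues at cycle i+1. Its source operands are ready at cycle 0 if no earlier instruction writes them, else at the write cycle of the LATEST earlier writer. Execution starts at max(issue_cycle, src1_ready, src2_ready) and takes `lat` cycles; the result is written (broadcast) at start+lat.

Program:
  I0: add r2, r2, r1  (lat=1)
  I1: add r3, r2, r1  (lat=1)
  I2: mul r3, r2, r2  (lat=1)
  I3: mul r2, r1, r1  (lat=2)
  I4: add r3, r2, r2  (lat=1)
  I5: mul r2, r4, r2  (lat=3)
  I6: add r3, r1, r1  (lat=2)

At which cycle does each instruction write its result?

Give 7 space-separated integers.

I0 add r2: issue@1 deps=(None,None) exec_start@1 write@2
I1 add r3: issue@2 deps=(0,None) exec_start@2 write@3
I2 mul r3: issue@3 deps=(0,0) exec_start@3 write@4
I3 mul r2: issue@4 deps=(None,None) exec_start@4 write@6
I4 add r3: issue@5 deps=(3,3) exec_start@6 write@7
I5 mul r2: issue@6 deps=(None,3) exec_start@6 write@9
I6 add r3: issue@7 deps=(None,None) exec_start@7 write@9

Answer: 2 3 4 6 7 9 9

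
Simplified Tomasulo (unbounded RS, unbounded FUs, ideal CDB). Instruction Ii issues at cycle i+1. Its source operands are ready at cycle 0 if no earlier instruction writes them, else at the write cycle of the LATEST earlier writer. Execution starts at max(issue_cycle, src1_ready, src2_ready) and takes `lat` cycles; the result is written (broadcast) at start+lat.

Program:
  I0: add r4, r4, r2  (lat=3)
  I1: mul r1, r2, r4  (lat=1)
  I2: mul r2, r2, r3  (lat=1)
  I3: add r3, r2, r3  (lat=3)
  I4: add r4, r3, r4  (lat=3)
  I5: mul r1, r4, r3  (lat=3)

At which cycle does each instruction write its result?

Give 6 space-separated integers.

Answer: 4 5 4 7 10 13

Derivation:
I0 add r4: issue@1 deps=(None,None) exec_start@1 write@4
I1 mul r1: issue@2 deps=(None,0) exec_start@4 write@5
I2 mul r2: issue@3 deps=(None,None) exec_start@3 write@4
I3 add r3: issue@4 deps=(2,None) exec_start@4 write@7
I4 add r4: issue@5 deps=(3,0) exec_start@7 write@10
I5 mul r1: issue@6 deps=(4,3) exec_start@10 write@13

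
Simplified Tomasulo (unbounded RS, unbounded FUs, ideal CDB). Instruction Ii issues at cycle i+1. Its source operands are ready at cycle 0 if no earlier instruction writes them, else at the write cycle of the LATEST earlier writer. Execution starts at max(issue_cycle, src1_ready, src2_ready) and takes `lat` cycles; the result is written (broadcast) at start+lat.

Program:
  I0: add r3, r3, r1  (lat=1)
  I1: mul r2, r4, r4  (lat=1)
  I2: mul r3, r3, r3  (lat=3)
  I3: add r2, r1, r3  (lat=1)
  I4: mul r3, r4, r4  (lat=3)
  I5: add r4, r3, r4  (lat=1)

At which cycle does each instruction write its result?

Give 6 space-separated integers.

Answer: 2 3 6 7 8 9

Derivation:
I0 add r3: issue@1 deps=(None,None) exec_start@1 write@2
I1 mul r2: issue@2 deps=(None,None) exec_start@2 write@3
I2 mul r3: issue@3 deps=(0,0) exec_start@3 write@6
I3 add r2: issue@4 deps=(None,2) exec_start@6 write@7
I4 mul r3: issue@5 deps=(None,None) exec_start@5 write@8
I5 add r4: issue@6 deps=(4,None) exec_start@8 write@9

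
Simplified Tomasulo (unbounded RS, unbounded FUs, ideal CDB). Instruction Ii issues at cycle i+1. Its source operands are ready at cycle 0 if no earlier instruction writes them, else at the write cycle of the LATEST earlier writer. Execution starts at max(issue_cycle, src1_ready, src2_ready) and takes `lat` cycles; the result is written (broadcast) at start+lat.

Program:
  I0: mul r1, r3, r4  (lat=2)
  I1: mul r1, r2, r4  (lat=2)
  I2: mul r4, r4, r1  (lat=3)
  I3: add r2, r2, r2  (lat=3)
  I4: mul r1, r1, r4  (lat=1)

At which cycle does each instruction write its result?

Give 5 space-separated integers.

Answer: 3 4 7 7 8

Derivation:
I0 mul r1: issue@1 deps=(None,None) exec_start@1 write@3
I1 mul r1: issue@2 deps=(None,None) exec_start@2 write@4
I2 mul r4: issue@3 deps=(None,1) exec_start@4 write@7
I3 add r2: issue@4 deps=(None,None) exec_start@4 write@7
I4 mul r1: issue@5 deps=(1,2) exec_start@7 write@8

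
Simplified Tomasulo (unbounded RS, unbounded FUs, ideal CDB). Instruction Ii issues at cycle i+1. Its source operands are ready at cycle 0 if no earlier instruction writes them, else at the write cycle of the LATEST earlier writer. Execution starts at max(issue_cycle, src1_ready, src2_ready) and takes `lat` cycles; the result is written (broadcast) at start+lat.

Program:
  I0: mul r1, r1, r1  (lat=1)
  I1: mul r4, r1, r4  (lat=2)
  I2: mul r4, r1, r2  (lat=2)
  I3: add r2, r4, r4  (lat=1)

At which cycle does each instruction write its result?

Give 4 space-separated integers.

I0 mul r1: issue@1 deps=(None,None) exec_start@1 write@2
I1 mul r4: issue@2 deps=(0,None) exec_start@2 write@4
I2 mul r4: issue@3 deps=(0,None) exec_start@3 write@5
I3 add r2: issue@4 deps=(2,2) exec_start@5 write@6

Answer: 2 4 5 6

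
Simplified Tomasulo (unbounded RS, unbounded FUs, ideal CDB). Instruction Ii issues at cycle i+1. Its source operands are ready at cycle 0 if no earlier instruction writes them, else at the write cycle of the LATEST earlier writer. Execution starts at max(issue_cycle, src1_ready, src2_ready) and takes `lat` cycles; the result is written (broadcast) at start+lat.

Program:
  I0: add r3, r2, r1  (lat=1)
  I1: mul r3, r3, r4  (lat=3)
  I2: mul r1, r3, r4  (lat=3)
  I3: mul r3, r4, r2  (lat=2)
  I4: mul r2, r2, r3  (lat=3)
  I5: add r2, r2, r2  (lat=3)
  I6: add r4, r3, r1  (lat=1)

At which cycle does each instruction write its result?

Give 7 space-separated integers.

Answer: 2 5 8 6 9 12 9

Derivation:
I0 add r3: issue@1 deps=(None,None) exec_start@1 write@2
I1 mul r3: issue@2 deps=(0,None) exec_start@2 write@5
I2 mul r1: issue@3 deps=(1,None) exec_start@5 write@8
I3 mul r3: issue@4 deps=(None,None) exec_start@4 write@6
I4 mul r2: issue@5 deps=(None,3) exec_start@6 write@9
I5 add r2: issue@6 deps=(4,4) exec_start@9 write@12
I6 add r4: issue@7 deps=(3,2) exec_start@8 write@9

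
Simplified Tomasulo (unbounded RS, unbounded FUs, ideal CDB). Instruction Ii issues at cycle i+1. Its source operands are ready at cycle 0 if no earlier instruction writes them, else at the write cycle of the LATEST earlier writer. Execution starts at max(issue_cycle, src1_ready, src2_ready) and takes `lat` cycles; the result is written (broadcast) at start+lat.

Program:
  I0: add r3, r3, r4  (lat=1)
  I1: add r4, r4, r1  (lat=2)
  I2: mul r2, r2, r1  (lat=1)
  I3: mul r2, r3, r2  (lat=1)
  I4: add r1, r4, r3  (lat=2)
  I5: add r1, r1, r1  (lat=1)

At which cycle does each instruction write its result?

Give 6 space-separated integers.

I0 add r3: issue@1 deps=(None,None) exec_start@1 write@2
I1 add r4: issue@2 deps=(None,None) exec_start@2 write@4
I2 mul r2: issue@3 deps=(None,None) exec_start@3 write@4
I3 mul r2: issue@4 deps=(0,2) exec_start@4 write@5
I4 add r1: issue@5 deps=(1,0) exec_start@5 write@7
I5 add r1: issue@6 deps=(4,4) exec_start@7 write@8

Answer: 2 4 4 5 7 8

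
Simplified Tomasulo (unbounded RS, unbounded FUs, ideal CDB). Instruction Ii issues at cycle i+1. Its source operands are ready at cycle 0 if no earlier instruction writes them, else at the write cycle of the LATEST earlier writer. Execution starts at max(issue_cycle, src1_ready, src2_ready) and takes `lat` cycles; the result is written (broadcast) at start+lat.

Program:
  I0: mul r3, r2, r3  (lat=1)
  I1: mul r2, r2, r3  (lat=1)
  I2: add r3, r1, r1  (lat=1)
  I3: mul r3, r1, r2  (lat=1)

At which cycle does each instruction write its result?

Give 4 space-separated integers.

Answer: 2 3 4 5

Derivation:
I0 mul r3: issue@1 deps=(None,None) exec_start@1 write@2
I1 mul r2: issue@2 deps=(None,0) exec_start@2 write@3
I2 add r3: issue@3 deps=(None,None) exec_start@3 write@4
I3 mul r3: issue@4 deps=(None,1) exec_start@4 write@5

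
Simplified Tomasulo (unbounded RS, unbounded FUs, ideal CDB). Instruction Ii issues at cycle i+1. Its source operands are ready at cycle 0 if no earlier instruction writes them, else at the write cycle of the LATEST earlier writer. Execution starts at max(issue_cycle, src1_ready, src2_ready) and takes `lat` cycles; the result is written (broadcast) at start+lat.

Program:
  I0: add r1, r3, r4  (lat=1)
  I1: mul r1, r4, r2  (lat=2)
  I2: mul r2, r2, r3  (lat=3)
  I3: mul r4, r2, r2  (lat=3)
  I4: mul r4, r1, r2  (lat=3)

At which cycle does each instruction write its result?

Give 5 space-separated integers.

I0 add r1: issue@1 deps=(None,None) exec_start@1 write@2
I1 mul r1: issue@2 deps=(None,None) exec_start@2 write@4
I2 mul r2: issue@3 deps=(None,None) exec_start@3 write@6
I3 mul r4: issue@4 deps=(2,2) exec_start@6 write@9
I4 mul r4: issue@5 deps=(1,2) exec_start@6 write@9

Answer: 2 4 6 9 9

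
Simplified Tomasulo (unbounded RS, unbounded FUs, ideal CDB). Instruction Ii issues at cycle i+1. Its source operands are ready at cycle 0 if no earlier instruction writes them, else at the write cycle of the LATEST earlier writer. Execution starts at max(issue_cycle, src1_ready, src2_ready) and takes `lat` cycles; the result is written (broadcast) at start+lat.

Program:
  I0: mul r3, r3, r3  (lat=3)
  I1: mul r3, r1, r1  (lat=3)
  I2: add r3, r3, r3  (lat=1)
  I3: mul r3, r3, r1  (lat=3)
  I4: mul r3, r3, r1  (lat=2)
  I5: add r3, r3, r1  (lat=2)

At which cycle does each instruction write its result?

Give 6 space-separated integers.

I0 mul r3: issue@1 deps=(None,None) exec_start@1 write@4
I1 mul r3: issue@2 deps=(None,None) exec_start@2 write@5
I2 add r3: issue@3 deps=(1,1) exec_start@5 write@6
I3 mul r3: issue@4 deps=(2,None) exec_start@6 write@9
I4 mul r3: issue@5 deps=(3,None) exec_start@9 write@11
I5 add r3: issue@6 deps=(4,None) exec_start@11 write@13

Answer: 4 5 6 9 11 13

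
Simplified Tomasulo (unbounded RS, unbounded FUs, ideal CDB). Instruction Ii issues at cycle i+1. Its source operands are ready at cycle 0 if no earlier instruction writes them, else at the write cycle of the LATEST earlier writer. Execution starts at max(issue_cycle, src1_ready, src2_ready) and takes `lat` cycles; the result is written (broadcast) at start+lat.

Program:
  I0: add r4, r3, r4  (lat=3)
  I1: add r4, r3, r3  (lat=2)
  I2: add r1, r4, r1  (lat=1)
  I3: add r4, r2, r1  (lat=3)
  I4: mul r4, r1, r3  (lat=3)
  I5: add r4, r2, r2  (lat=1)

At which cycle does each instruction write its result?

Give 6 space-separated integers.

I0 add r4: issue@1 deps=(None,None) exec_start@1 write@4
I1 add r4: issue@2 deps=(None,None) exec_start@2 write@4
I2 add r1: issue@3 deps=(1,None) exec_start@4 write@5
I3 add r4: issue@4 deps=(None,2) exec_start@5 write@8
I4 mul r4: issue@5 deps=(2,None) exec_start@5 write@8
I5 add r4: issue@6 deps=(None,None) exec_start@6 write@7

Answer: 4 4 5 8 8 7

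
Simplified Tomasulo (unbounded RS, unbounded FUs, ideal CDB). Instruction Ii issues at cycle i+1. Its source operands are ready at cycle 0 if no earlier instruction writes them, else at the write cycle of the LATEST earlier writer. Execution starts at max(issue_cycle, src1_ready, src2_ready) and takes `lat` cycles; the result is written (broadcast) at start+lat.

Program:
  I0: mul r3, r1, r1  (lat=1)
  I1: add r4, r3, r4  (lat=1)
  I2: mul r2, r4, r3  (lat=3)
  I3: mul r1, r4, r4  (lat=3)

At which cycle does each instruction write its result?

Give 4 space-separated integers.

I0 mul r3: issue@1 deps=(None,None) exec_start@1 write@2
I1 add r4: issue@2 deps=(0,None) exec_start@2 write@3
I2 mul r2: issue@3 deps=(1,0) exec_start@3 write@6
I3 mul r1: issue@4 deps=(1,1) exec_start@4 write@7

Answer: 2 3 6 7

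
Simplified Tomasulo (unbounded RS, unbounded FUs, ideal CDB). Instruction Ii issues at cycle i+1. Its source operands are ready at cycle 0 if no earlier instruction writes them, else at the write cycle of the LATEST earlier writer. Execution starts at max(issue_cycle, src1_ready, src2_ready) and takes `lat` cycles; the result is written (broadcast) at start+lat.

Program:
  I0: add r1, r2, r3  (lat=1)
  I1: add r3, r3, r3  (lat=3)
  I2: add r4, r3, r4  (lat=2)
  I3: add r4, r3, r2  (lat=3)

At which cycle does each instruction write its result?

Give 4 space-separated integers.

I0 add r1: issue@1 deps=(None,None) exec_start@1 write@2
I1 add r3: issue@2 deps=(None,None) exec_start@2 write@5
I2 add r4: issue@3 deps=(1,None) exec_start@5 write@7
I3 add r4: issue@4 deps=(1,None) exec_start@5 write@8

Answer: 2 5 7 8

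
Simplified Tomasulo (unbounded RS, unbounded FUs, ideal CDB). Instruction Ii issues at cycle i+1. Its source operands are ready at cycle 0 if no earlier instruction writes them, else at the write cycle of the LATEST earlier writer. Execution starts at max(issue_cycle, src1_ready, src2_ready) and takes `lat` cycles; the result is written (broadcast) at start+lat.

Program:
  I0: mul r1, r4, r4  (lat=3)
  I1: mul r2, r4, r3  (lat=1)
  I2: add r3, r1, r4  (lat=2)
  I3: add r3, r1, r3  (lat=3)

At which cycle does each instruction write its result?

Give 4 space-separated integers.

I0 mul r1: issue@1 deps=(None,None) exec_start@1 write@4
I1 mul r2: issue@2 deps=(None,None) exec_start@2 write@3
I2 add r3: issue@3 deps=(0,None) exec_start@4 write@6
I3 add r3: issue@4 deps=(0,2) exec_start@6 write@9

Answer: 4 3 6 9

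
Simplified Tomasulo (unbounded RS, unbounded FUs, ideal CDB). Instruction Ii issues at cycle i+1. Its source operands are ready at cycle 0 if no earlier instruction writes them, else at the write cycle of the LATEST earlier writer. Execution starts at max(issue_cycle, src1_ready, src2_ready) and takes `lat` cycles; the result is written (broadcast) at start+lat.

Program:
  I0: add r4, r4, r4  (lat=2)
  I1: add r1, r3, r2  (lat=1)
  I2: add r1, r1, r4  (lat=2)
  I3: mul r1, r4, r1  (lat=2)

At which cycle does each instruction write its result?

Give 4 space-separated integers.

Answer: 3 3 5 7

Derivation:
I0 add r4: issue@1 deps=(None,None) exec_start@1 write@3
I1 add r1: issue@2 deps=(None,None) exec_start@2 write@3
I2 add r1: issue@3 deps=(1,0) exec_start@3 write@5
I3 mul r1: issue@4 deps=(0,2) exec_start@5 write@7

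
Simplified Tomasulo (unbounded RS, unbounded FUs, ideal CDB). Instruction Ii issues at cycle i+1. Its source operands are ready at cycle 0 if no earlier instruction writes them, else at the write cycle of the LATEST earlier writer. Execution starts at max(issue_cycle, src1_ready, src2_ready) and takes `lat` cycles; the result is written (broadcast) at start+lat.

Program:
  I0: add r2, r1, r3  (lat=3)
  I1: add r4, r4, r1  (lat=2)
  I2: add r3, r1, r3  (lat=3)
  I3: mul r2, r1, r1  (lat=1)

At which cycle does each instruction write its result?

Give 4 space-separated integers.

Answer: 4 4 6 5

Derivation:
I0 add r2: issue@1 deps=(None,None) exec_start@1 write@4
I1 add r4: issue@2 deps=(None,None) exec_start@2 write@4
I2 add r3: issue@3 deps=(None,None) exec_start@3 write@6
I3 mul r2: issue@4 deps=(None,None) exec_start@4 write@5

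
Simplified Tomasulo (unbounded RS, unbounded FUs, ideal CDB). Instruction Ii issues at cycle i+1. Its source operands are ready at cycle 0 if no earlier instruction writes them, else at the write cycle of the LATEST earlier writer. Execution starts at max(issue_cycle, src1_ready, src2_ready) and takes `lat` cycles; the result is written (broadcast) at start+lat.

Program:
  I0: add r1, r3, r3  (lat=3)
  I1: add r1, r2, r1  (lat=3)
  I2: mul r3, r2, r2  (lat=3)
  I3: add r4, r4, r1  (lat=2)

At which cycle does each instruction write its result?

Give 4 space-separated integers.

I0 add r1: issue@1 deps=(None,None) exec_start@1 write@4
I1 add r1: issue@2 deps=(None,0) exec_start@4 write@7
I2 mul r3: issue@3 deps=(None,None) exec_start@3 write@6
I3 add r4: issue@4 deps=(None,1) exec_start@7 write@9

Answer: 4 7 6 9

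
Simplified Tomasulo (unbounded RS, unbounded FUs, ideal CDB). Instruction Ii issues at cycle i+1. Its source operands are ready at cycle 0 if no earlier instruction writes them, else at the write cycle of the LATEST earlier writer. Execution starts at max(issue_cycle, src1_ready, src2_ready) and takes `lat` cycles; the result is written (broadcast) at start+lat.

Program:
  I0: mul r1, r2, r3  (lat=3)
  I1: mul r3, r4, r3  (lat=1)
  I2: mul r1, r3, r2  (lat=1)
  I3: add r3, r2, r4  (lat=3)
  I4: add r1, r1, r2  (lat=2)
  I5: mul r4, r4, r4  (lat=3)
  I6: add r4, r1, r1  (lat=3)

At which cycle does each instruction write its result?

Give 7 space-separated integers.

I0 mul r1: issue@1 deps=(None,None) exec_start@1 write@4
I1 mul r3: issue@2 deps=(None,None) exec_start@2 write@3
I2 mul r1: issue@3 deps=(1,None) exec_start@3 write@4
I3 add r3: issue@4 deps=(None,None) exec_start@4 write@7
I4 add r1: issue@5 deps=(2,None) exec_start@5 write@7
I5 mul r4: issue@6 deps=(None,None) exec_start@6 write@9
I6 add r4: issue@7 deps=(4,4) exec_start@7 write@10

Answer: 4 3 4 7 7 9 10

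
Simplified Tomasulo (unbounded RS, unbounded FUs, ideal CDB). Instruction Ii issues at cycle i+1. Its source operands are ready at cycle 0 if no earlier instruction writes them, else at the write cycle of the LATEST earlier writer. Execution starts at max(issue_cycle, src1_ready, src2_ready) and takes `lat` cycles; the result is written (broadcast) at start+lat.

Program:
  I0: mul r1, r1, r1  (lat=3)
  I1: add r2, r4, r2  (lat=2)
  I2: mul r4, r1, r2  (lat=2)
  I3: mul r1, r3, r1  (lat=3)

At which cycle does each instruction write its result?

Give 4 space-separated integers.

I0 mul r1: issue@1 deps=(None,None) exec_start@1 write@4
I1 add r2: issue@2 deps=(None,None) exec_start@2 write@4
I2 mul r4: issue@3 deps=(0,1) exec_start@4 write@6
I3 mul r1: issue@4 deps=(None,0) exec_start@4 write@7

Answer: 4 4 6 7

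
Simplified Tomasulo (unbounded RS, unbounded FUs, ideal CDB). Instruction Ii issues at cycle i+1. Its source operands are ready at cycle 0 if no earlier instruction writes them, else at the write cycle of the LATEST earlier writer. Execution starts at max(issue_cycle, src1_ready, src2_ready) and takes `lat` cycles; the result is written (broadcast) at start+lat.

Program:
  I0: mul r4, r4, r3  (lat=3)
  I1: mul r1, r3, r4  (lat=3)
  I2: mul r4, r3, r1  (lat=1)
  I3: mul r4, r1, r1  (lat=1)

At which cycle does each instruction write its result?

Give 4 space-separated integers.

Answer: 4 7 8 8

Derivation:
I0 mul r4: issue@1 deps=(None,None) exec_start@1 write@4
I1 mul r1: issue@2 deps=(None,0) exec_start@4 write@7
I2 mul r4: issue@3 deps=(None,1) exec_start@7 write@8
I3 mul r4: issue@4 deps=(1,1) exec_start@7 write@8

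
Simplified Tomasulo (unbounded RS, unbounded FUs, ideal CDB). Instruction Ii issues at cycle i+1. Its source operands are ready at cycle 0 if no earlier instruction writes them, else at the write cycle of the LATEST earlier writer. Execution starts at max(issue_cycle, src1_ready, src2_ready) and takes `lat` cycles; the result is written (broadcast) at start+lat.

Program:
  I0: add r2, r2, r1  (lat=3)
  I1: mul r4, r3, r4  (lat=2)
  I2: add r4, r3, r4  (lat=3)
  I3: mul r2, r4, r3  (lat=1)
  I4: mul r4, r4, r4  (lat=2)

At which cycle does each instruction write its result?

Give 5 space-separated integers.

I0 add r2: issue@1 deps=(None,None) exec_start@1 write@4
I1 mul r4: issue@2 deps=(None,None) exec_start@2 write@4
I2 add r4: issue@3 deps=(None,1) exec_start@4 write@7
I3 mul r2: issue@4 deps=(2,None) exec_start@7 write@8
I4 mul r4: issue@5 deps=(2,2) exec_start@7 write@9

Answer: 4 4 7 8 9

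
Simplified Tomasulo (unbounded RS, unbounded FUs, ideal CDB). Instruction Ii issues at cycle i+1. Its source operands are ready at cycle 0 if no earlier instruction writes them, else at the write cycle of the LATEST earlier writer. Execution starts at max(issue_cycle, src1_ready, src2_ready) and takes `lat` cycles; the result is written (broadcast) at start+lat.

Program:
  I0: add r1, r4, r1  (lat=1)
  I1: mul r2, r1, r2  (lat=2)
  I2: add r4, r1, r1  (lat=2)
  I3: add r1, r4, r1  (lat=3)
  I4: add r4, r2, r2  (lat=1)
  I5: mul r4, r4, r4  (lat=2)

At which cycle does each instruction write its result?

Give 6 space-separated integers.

Answer: 2 4 5 8 6 8

Derivation:
I0 add r1: issue@1 deps=(None,None) exec_start@1 write@2
I1 mul r2: issue@2 deps=(0,None) exec_start@2 write@4
I2 add r4: issue@3 deps=(0,0) exec_start@3 write@5
I3 add r1: issue@4 deps=(2,0) exec_start@5 write@8
I4 add r4: issue@5 deps=(1,1) exec_start@5 write@6
I5 mul r4: issue@6 deps=(4,4) exec_start@6 write@8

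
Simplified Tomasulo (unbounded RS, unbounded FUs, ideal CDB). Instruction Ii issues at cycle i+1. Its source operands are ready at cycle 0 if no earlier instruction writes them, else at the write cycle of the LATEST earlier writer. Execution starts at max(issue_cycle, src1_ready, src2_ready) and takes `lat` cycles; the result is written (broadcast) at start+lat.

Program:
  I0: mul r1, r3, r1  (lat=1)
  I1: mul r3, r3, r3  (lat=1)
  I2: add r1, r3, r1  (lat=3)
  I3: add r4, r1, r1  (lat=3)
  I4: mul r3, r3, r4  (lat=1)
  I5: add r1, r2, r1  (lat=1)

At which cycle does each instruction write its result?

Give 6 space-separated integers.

Answer: 2 3 6 9 10 7

Derivation:
I0 mul r1: issue@1 deps=(None,None) exec_start@1 write@2
I1 mul r3: issue@2 deps=(None,None) exec_start@2 write@3
I2 add r1: issue@3 deps=(1,0) exec_start@3 write@6
I3 add r4: issue@4 deps=(2,2) exec_start@6 write@9
I4 mul r3: issue@5 deps=(1,3) exec_start@9 write@10
I5 add r1: issue@6 deps=(None,2) exec_start@6 write@7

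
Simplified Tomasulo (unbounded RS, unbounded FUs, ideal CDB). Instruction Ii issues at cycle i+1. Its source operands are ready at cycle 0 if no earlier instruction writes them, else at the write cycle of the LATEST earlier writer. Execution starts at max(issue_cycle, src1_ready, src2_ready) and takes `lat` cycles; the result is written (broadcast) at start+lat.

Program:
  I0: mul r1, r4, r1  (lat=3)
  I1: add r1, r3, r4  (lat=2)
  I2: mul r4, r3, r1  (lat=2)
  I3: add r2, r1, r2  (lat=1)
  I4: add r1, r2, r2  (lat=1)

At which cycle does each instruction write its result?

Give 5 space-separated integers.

Answer: 4 4 6 5 6

Derivation:
I0 mul r1: issue@1 deps=(None,None) exec_start@1 write@4
I1 add r1: issue@2 deps=(None,None) exec_start@2 write@4
I2 mul r4: issue@3 deps=(None,1) exec_start@4 write@6
I3 add r2: issue@4 deps=(1,None) exec_start@4 write@5
I4 add r1: issue@5 deps=(3,3) exec_start@5 write@6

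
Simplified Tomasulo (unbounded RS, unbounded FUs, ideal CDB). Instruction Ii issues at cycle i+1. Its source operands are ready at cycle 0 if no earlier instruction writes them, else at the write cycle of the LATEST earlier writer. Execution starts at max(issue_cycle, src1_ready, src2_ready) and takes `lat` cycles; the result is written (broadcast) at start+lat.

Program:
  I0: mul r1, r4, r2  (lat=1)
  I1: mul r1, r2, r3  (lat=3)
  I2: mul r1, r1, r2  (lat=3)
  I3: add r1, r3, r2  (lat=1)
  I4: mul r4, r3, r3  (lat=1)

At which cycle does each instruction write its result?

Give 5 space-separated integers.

Answer: 2 5 8 5 6

Derivation:
I0 mul r1: issue@1 deps=(None,None) exec_start@1 write@2
I1 mul r1: issue@2 deps=(None,None) exec_start@2 write@5
I2 mul r1: issue@3 deps=(1,None) exec_start@5 write@8
I3 add r1: issue@4 deps=(None,None) exec_start@4 write@5
I4 mul r4: issue@5 deps=(None,None) exec_start@5 write@6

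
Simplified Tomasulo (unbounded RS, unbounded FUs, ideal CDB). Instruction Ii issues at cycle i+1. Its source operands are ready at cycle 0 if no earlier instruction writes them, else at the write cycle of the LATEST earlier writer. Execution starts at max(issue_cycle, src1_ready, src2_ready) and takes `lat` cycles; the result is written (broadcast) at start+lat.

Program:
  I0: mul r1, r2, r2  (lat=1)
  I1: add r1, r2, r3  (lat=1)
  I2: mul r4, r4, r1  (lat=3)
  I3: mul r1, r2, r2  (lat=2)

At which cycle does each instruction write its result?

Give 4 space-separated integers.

I0 mul r1: issue@1 deps=(None,None) exec_start@1 write@2
I1 add r1: issue@2 deps=(None,None) exec_start@2 write@3
I2 mul r4: issue@3 deps=(None,1) exec_start@3 write@6
I3 mul r1: issue@4 deps=(None,None) exec_start@4 write@6

Answer: 2 3 6 6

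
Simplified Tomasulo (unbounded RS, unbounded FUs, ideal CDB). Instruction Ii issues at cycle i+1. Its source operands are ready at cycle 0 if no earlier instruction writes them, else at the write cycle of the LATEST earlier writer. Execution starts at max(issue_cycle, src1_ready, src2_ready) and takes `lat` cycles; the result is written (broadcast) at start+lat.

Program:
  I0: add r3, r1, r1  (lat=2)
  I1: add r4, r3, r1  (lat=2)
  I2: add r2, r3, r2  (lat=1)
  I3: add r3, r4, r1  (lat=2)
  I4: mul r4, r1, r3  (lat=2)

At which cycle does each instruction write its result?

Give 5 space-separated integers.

I0 add r3: issue@1 deps=(None,None) exec_start@1 write@3
I1 add r4: issue@2 deps=(0,None) exec_start@3 write@5
I2 add r2: issue@3 deps=(0,None) exec_start@3 write@4
I3 add r3: issue@4 deps=(1,None) exec_start@5 write@7
I4 mul r4: issue@5 deps=(None,3) exec_start@7 write@9

Answer: 3 5 4 7 9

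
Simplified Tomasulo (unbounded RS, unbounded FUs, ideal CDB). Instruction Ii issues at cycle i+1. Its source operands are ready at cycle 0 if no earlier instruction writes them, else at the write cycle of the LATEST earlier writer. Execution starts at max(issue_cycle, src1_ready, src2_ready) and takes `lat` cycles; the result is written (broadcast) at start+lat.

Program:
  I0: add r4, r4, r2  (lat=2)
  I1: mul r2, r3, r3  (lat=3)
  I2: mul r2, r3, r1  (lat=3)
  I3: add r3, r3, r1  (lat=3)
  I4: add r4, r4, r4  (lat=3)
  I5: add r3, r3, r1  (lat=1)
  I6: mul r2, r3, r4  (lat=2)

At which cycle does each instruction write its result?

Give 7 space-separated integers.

I0 add r4: issue@1 deps=(None,None) exec_start@1 write@3
I1 mul r2: issue@2 deps=(None,None) exec_start@2 write@5
I2 mul r2: issue@3 deps=(None,None) exec_start@3 write@6
I3 add r3: issue@4 deps=(None,None) exec_start@4 write@7
I4 add r4: issue@5 deps=(0,0) exec_start@5 write@8
I5 add r3: issue@6 deps=(3,None) exec_start@7 write@8
I6 mul r2: issue@7 deps=(5,4) exec_start@8 write@10

Answer: 3 5 6 7 8 8 10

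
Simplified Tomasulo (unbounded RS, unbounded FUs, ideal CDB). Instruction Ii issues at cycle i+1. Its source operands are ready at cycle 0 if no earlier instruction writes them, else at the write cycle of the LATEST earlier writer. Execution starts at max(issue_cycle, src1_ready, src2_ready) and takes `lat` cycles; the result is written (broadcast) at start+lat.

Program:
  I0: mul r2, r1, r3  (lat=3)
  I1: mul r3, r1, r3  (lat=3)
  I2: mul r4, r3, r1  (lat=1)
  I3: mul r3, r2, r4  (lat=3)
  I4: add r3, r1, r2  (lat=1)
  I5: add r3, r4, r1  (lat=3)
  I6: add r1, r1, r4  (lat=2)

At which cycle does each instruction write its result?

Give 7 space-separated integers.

Answer: 4 5 6 9 6 9 9

Derivation:
I0 mul r2: issue@1 deps=(None,None) exec_start@1 write@4
I1 mul r3: issue@2 deps=(None,None) exec_start@2 write@5
I2 mul r4: issue@3 deps=(1,None) exec_start@5 write@6
I3 mul r3: issue@4 deps=(0,2) exec_start@6 write@9
I4 add r3: issue@5 deps=(None,0) exec_start@5 write@6
I5 add r3: issue@6 deps=(2,None) exec_start@6 write@9
I6 add r1: issue@7 deps=(None,2) exec_start@7 write@9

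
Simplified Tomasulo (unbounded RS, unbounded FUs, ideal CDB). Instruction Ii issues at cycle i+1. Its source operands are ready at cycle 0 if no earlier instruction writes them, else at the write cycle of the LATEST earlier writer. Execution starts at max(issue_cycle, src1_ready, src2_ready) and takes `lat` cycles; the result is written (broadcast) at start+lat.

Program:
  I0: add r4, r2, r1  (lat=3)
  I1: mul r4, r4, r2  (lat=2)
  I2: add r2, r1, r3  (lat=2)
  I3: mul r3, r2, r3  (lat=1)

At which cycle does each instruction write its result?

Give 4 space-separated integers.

I0 add r4: issue@1 deps=(None,None) exec_start@1 write@4
I1 mul r4: issue@2 deps=(0,None) exec_start@4 write@6
I2 add r2: issue@3 deps=(None,None) exec_start@3 write@5
I3 mul r3: issue@4 deps=(2,None) exec_start@5 write@6

Answer: 4 6 5 6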